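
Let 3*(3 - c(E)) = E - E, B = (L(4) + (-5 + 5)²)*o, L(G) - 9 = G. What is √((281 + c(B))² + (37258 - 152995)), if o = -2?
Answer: I*√35081 ≈ 187.3*I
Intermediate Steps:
L(G) = 9 + G
B = -26 (B = ((9 + 4) + (-5 + 5)²)*(-2) = (13 + 0²)*(-2) = (13 + 0)*(-2) = 13*(-2) = -26)
c(E) = 3 (c(E) = 3 - (E - E)/3 = 3 - ⅓*0 = 3 + 0 = 3)
√((281 + c(B))² + (37258 - 152995)) = √((281 + 3)² + (37258 - 152995)) = √(284² - 115737) = √(80656 - 115737) = √(-35081) = I*√35081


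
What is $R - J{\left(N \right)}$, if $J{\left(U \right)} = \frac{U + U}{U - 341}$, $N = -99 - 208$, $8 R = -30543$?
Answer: $- \frac{2474597}{648} \approx -3818.8$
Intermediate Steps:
$R = - \frac{30543}{8}$ ($R = \frac{1}{8} \left(-30543\right) = - \frac{30543}{8} \approx -3817.9$)
$N = -307$ ($N = -99 - 208 = -307$)
$J{\left(U \right)} = \frac{2 U}{-341 + U}$
$R - J{\left(N \right)} = - \frac{30543}{8} - 2 \left(-307\right) \frac{1}{-341 - 307} = - \frac{30543}{8} - 2 \left(-307\right) \frac{1}{-648} = - \frac{30543}{8} - 2 \left(-307\right) \left(- \frac{1}{648}\right) = - \frac{30543}{8} - \frac{307}{324} = - \frac{2474597}{648}$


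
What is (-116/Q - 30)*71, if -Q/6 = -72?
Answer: -232099/108 ≈ -2149.1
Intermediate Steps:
Q = 432 (Q = -6*(-72) = 432)
(-116/Q - 30)*71 = (-116/432 - 30)*71 = (-116*1/432 - 30)*71 = (-29/108 - 30)*71 = -3269/108*71 = -232099/108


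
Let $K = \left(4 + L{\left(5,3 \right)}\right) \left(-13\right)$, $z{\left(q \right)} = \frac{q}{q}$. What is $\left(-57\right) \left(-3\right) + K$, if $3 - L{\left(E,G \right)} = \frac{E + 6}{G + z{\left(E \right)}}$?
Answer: $\frac{463}{4} \approx 115.75$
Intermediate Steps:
$z{\left(q \right)} = 1$
$L{\left(E,G \right)} = 3 - \frac{6 + E}{1 + G}$ ($L{\left(E,G \right)} = 3 - \frac{E + 6}{G + 1} = 3 - \frac{6 + E}{1 + G}$)
$K = - \frac{221}{4}$ ($K = \left(4 + \frac{-3 - 5 + 3 \cdot 3}{1 + 3}\right) \left(-13\right) = \left(4 + \frac{-3 - 5 + 9}{4}\right) \left(-13\right) = \left(4 + \frac{1}{4} \cdot 1\right) \left(-13\right) = \left(4 + \frac{1}{4}\right) \left(-13\right) = \frac{17}{4} \left(-13\right) = - \frac{221}{4} \approx -55.25$)
$\left(-57\right) \left(-3\right) + K = \left(-57\right) \left(-3\right) - \frac{221}{4} = 171 - \frac{221}{4} = \frac{463}{4}$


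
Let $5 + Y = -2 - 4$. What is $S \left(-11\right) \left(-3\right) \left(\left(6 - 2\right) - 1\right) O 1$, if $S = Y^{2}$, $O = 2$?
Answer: $23958$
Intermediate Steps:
$Y = -11$ ($Y = -5 - 6 = -11$)
$S = 121$ ($S = \left(-11\right)^{2} = 121$)
$S \left(-11\right) \left(-3\right) \left(\left(6 - 2\right) - 1\right) O 1 = 121 \left(-11\right) \left(-3\right) \left(\left(6 - 2\right) - 1\right) 2 \cdot 1 = 121 \cdot 33 \left(4 - 1\right) 2 \cdot 1 = 121 \cdot 33 \cdot 3 \cdot 2 \cdot 1 = 121 \cdot 33 \cdot 6 \cdot 1 = 121 \cdot 33 \cdot 6 = 121 \cdot 198 = 23958$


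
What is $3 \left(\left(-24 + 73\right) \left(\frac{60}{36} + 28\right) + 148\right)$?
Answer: $4805$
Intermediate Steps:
$3 \left(\left(-24 + 73\right) \left(\frac{60}{36} + 28\right) + 148\right) = 3 \left(49 \left(60 \cdot \frac{1}{36} + 28\right) + 148\right) = 3 \left(49 \left(\frac{5}{3} + 28\right) + 148\right) = 3 \left(49 \cdot \frac{89}{3} + 148\right) = 3 \left(\frac{4361}{3} + 148\right) = 3 \cdot \frac{4805}{3} = 4805$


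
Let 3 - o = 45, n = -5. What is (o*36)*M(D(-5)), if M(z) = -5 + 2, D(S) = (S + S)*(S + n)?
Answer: 4536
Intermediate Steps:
o = -42 (o = 3 - 1*45 = 3 - 45 = -42)
D(S) = 2*S*(-5 + S) (D(S) = (S + S)*(S - 5) = (2*S)*(-5 + S) = 2*S*(-5 + S))
M(z) = -3
(o*36)*M(D(-5)) = -42*36*(-3) = -1512*(-3) = 4536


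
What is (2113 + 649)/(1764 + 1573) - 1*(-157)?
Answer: 526671/3337 ≈ 157.83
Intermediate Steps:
(2113 + 649)/(1764 + 1573) - 1*(-157) = 2762/3337 + 157 = 526671/3337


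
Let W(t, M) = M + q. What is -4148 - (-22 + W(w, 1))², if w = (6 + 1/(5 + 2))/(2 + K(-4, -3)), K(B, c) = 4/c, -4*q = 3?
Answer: -73937/16 ≈ -4621.1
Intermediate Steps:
q = -¾ (q = -¼*3 = -¾ ≈ -0.75000)
w = 129/14 (w = (6 + 1/(5 + 2))/(2 + 4/(-3)) = (6 + 1/7)/(2 + 4*(-⅓)) = (6 + ⅐)/(2 - 4/3) = 43/(7*(⅔)) = (43/7)*(3/2) = 129/14 ≈ 9.2143)
W(t, M) = -¾ + M (W(t, M) = M - ¾ = -¾ + M)
-4148 - (-22 + W(w, 1))² = -4148 - (-22 + (-¾ + 1))² = -4148 - (-22 + ¼)² = -4148 - (-87/4)² = -4148 - 1*7569/16 = -4148 - 7569/16 = -73937/16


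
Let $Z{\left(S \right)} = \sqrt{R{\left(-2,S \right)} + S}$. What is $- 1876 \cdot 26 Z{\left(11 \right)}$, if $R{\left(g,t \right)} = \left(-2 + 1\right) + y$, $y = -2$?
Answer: $- 97552 \sqrt{2} \approx -1.3796 \cdot 10^{5}$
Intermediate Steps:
$R{\left(g,t \right)} = -3$ ($R{\left(g,t \right)} = \left(-2 + 1\right) - 2 = -1 - 2 = -3$)
$Z{\left(S \right)} = \sqrt{-3 + S}$
$- 1876 \cdot 26 Z{\left(11 \right)} = - 1876 \cdot 26 \sqrt{-3 + 11} = - 1876 \cdot 26 \sqrt{8} = - 1876 \cdot 26 \cdot 2 \sqrt{2} = - 1876 \cdot 52 \sqrt{2} = - 97552 \sqrt{2}$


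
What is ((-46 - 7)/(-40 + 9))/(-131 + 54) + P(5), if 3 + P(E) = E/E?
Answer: -4827/2387 ≈ -2.0222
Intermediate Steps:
P(E) = -2 (P(E) = -3 + E/E = -3 + 1 = -2)
((-46 - 7)/(-40 + 9))/(-131 + 54) + P(5) = ((-46 - 7)/(-40 + 9))/(-131 + 54) - 2 = (-53/(-31))/(-77) - 2 = -(-53)*(-1)/(77*31) - 2 = -1/77*53/31 - 2 = -53/2387 - 2 = -4827/2387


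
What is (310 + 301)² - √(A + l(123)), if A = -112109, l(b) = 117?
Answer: 373321 - 2*I*√27998 ≈ 3.7332e+5 - 334.65*I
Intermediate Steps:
(310 + 301)² - √(A + l(123)) = (310 + 301)² - √(-112109 + 117) = 611² - √(-111992) = 373321 - 2*I*√27998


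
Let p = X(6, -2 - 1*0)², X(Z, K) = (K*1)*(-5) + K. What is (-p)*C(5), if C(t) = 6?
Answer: -384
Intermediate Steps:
X(Z, K) = -4*K (X(Z, K) = K*(-5) + K = -5*K + K = -4*K)
p = 64 (p = (-4*(-2 - 1*0))² = (-4*(-2 + 0))² = (-4*(-2))² = 8² = 64)
(-p)*C(5) = -1*64*6 = -64*6 = -384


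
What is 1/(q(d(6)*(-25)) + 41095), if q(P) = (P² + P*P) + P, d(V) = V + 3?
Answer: 1/142120 ≈ 7.0363e-6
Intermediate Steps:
d(V) = 3 + V
q(P) = P + 2*P² (q(P) = (P² + P²) + P = 2*P² + P = P + 2*P²)
1/(q(d(6)*(-25)) + 41095) = 1/(((3 + 6)*(-25))*(1 + 2*((3 + 6)*(-25))) + 41095) = 1/((9*(-25))*(1 + 2*(9*(-25))) + 41095) = 1/(-225*(1 + 2*(-225)) + 41095) = 1/(-225*(1 - 450) + 41095) = 1/(-225*(-449) + 41095) = 1/(101025 + 41095) = 1/142120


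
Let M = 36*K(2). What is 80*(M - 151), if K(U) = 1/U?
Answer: -10640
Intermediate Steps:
M = 18 (M = 36/2 = 36*(1/2) = 18)
80*(M - 151) = 80*(18 - 151) = 80*(-133) = -10640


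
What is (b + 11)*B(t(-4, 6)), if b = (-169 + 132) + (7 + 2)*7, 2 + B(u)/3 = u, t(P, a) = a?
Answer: 444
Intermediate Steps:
B(u) = -6 + 3*u
b = 26 (b = -37 + 9*7 = -37 + 63 = 26)
(b + 11)*B(t(-4, 6)) = (26 + 11)*(-6 + 3*6) = 37*(-6 + 18) = 37*12 = 444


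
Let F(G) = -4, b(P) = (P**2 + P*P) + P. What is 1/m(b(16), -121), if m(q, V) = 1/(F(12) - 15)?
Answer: -19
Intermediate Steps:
b(P) = P + 2*P**2 (b(P) = (P**2 + P**2) + P = 2*P**2 + P = P + 2*P**2)
m(q, V) = -1/19 (m(q, V) = 1/(-4 - 15) = 1/(-19) = -1/19)
1/m(b(16), -121) = 1/(-1/19) = -19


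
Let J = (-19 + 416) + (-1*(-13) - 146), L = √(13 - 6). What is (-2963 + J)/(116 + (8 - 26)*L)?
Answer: -78271/2797 - 24291*√7/5594 ≈ -39.473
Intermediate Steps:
L = √7 ≈ 2.6458
J = 264 (J = 397 + (13 - 146) = 397 - 133 = 264)
(-2963 + J)/(116 + (8 - 26)*L) = (-2963 + 264)/(116 + (8 - 26)*√7) = -2699/(116 - 18*√7)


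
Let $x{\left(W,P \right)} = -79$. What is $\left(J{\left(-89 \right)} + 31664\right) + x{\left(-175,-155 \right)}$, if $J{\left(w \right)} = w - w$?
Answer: $31585$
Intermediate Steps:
$J{\left(w \right)} = 0$
$\left(J{\left(-89 \right)} + 31664\right) + x{\left(-175,-155 \right)} = \left(0 + 31664\right) - 79 = 31664 - 79 = 31585$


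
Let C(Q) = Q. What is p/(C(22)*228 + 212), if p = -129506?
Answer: -64753/2614 ≈ -24.772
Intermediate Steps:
p/(C(22)*228 + 212) = -129506/(22*228 + 212) = -129506/(5016 + 212) = -129506/5228 = -129506*1/5228 = -64753/2614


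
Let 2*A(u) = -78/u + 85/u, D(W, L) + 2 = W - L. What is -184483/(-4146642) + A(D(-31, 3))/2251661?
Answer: 553857030823/12449109429816 ≈ 0.044490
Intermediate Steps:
D(W, L) = -2 + W - L (D(W, L) = -2 + (W - L) = -2 + W - L)
A(u) = 7/(2*u) (A(u) = (-78/u + 85/u)/2 = (7/u)/2 = 7/(2*u))
-184483/(-4146642) + A(D(-31, 3))/2251661 = -184483/(-4146642) + (7/(2*(-2 - 31 - 1*3)))/2251661 = -184483*(-1/4146642) + (7/(2*(-2 - 31 - 3)))*(1/2251661) = 184483/4146642 + ((7/2)/(-36))*(1/2251661) = 184483/4146642 + ((7/2)*(-1/36))*(1/2251661) = 184483/4146642 - 7/72*1/2251661 = 184483/4146642 - 7/162119592 = 553857030823/12449109429816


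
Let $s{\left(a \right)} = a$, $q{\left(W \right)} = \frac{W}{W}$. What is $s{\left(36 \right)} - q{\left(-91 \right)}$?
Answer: $35$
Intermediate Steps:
$q{\left(W \right)} = 1$
$s{\left(36 \right)} - q{\left(-91 \right)} = 36 - 1 = 35$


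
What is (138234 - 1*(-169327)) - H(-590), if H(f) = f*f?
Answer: -40539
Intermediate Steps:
H(f) = f**2
(138234 - 1*(-169327)) - H(-590) = (138234 - 1*(-169327)) - 1*(-590)**2 = (138234 + 169327) - 1*348100 = 307561 - 348100 = -40539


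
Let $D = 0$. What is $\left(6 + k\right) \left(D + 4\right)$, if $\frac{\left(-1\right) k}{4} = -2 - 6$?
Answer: $152$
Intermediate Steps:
$k = 32$ ($k = - 4 \left(-2 - 6\right) = \left(-4\right) \left(-8\right) = 32$)
$\left(6 + k\right) \left(D + 4\right) = \left(6 + 32\right) \left(0 + 4\right) = 38 \cdot 4 = 152$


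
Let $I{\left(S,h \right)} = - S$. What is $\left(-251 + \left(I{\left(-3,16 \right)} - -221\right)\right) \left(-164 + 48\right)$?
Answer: $3132$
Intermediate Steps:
$\left(-251 + \left(I{\left(-3,16 \right)} - -221\right)\right) \left(-164 + 48\right) = \left(-251 - -224\right) \left(-164 + 48\right) = \left(-251 + \left(3 + 221\right)\right) \left(-116\right) = \left(-251 + 224\right) \left(-116\right) = \left(-27\right) \left(-116\right) = 3132$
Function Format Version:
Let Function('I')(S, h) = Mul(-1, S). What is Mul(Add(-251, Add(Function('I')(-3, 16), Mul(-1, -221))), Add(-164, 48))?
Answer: 3132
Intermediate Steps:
Mul(Add(-251, Add(Function('I')(-3, 16), Mul(-1, -221))), Add(-164, 48)) = Mul(Add(-251, Add(Mul(-1, -3), Mul(-1, -221))), Add(-164, 48)) = Mul(Add(-251, Add(3, 221)), -116) = Mul(Add(-251, 224), -116) = Mul(-27, -116) = 3132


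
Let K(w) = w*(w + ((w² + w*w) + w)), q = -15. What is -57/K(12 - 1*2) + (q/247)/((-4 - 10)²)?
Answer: -698121/26626600 ≈ -0.026219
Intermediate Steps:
K(w) = w*(2*w + 2*w²) (K(w) = w*(w + ((w² + w²) + w)) = w*(w + (2*w² + w)) = w*(w + (w + 2*w²)) = w*(2*w + 2*w²))
-57/K(12 - 1*2) + (q/247)/((-4 - 10)²) = -57*1/(2*(1 + (12 - 1*2))*(12 - 1*2)²) + (-15/247)/((-4 - 10)²) = -57*1/(2*(1 + (12 - 2))*(12 - 2)²) + (-15*1/247)/((-14)²) = -57*1/(200*(1 + 10)) - 15/247/196 = -57/(2*100*11) - 15/247*1/196 = -57/2200 - 15/48412 = -698121/26626600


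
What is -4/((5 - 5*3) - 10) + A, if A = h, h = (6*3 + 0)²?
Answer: 1621/5 ≈ 324.20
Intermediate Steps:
h = 324 (h = (18 + 0)² = 18² = 324)
A = 324
-4/((5 - 5*3) - 10) + A = -4/((5 - 5*3) - 10) + 324 = -4/((5 - 15) - 10) + 324 = -4/(-10 - 10) + 324 = -4/(-20) + 324 = -4*(-1/20) + 324 = ⅕ + 324 = 1621/5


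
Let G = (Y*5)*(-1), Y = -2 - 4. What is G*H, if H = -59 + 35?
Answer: -720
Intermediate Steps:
Y = -6
G = 30 (G = -6*5*(-1) = -30*(-1) = 30)
H = -24
G*H = 30*(-24) = -720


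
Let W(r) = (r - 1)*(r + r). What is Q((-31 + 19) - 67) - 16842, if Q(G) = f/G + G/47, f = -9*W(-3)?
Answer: -62530435/3713 ≈ -16841.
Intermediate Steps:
W(r) = 2*r*(-1 + r) (W(r) = (-1 + r)*(2*r) = 2*r*(-1 + r))
f = -216 (f = -18*(-3)*(-1 - 3) = -18*(-3)*(-4) = -9*24 = -216)
Q(G) = -216/G + G/47
Q((-31 + 19) - 67) - 16842 = (-216/((-31 + 19) - 67) + ((-31 + 19) - 67)/47) - 16842 = (-216/(-12 - 67) + (-12 - 67)/47) - 16842 = (-216/(-79) + (1/47)*(-79)) - 16842 = (-216*(-1/79) - 79/47) - 16842 = (216/79 - 79/47) - 16842 = 3911/3713 - 16842 = -62530435/3713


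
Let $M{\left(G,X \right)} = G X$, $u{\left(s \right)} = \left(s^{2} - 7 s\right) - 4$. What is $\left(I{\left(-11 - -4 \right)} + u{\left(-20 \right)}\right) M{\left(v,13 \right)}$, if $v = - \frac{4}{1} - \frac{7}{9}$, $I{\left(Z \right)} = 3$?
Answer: $- \frac{301301}{9} \approx -33478.0$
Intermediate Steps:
$u{\left(s \right)} = -4 + s^{2} - 7 s$
$v = - \frac{43}{9}$ ($v = \left(-4\right) 1 - \frac{7}{9} = -4 - \frac{7}{9} = - \frac{43}{9} \approx -4.7778$)
$\left(I{\left(-11 - -4 \right)} + u{\left(-20 \right)}\right) M{\left(v,13 \right)} = \left(3 - \left(-136 - 400\right)\right) \left(\left(- \frac{43}{9}\right) 13\right) = \left(3 + \left(-4 + 400 + 140\right)\right) \left(- \frac{559}{9}\right) = \left(3 + 536\right) \left(- \frac{559}{9}\right) = 539 \left(- \frac{559}{9}\right) = - \frac{301301}{9}$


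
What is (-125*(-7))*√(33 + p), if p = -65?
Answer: 3500*I*√2 ≈ 4949.8*I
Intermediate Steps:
(-125*(-7))*√(33 + p) = (-125*(-7))*√(33 - 65) = 875*√(-32) = 875*(4*I*√2) = 3500*I*√2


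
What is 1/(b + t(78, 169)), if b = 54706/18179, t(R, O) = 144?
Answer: 18179/2672482 ≈ 0.0068023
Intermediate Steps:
b = 54706/18179 (b = 54706*(1/18179) = 54706/18179 ≈ 3.0093)
1/(b + t(78, 169)) = 1/(54706/18179 + 144) = 1/(2672482/18179) = 18179/2672482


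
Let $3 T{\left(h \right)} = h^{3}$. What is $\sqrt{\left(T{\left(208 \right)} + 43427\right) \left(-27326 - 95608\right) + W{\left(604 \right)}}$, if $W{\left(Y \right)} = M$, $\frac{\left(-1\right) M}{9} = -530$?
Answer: $8 i \sqrt{5845251031} \approx 6.1163 \cdot 10^{5} i$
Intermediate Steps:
$T{\left(h \right)} = \frac{h^{3}}{3}$
$M = 4770$ ($M = \left(-9\right) \left(-530\right) = 4770$)
$W{\left(Y \right)} = 4770$
$\sqrt{\left(T{\left(208 \right)} + 43427\right) \left(-27326 - 95608\right) + W{\left(604 \right)}} = \sqrt{\left(\frac{208^{3}}{3} + 43427\right) \left(-27326 - 95608\right) + 4770} = \sqrt{\left(\frac{1}{3} \cdot 8998912 + 43427\right) \left(-122934\right) + 4770} = \sqrt{\left(\frac{8998912}{3} + 43427\right) \left(-122934\right) + 4770} = \sqrt{\frac{9129193}{3} \left(-122934\right) + 4770} = \sqrt{-374096070754 + 4770} = \sqrt{-374096065984} = 8 i \sqrt{5845251031}$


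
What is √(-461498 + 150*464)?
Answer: I*√391898 ≈ 626.02*I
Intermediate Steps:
√(-461498 + 150*464) = √(-461498 + 69600) = √(-391898) = I*√391898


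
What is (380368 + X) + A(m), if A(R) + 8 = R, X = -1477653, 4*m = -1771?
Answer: -4390943/4 ≈ -1.0977e+6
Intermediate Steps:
m = -1771/4 (m = (¼)*(-1771) = -1771/4 ≈ -442.75)
A(R) = -8 + R
(380368 + X) + A(m) = (380368 - 1477653) + (-8 - 1771/4) = -1097285 - 1803/4 = -4390943/4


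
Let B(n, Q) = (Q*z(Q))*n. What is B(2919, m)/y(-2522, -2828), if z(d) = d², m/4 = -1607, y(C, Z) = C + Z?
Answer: 387642783680544/2675 ≈ 1.4491e+11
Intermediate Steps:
m = -6428 (m = 4*(-1607) = -6428)
B(n, Q) = n*Q³ (B(n, Q) = (Q*Q²)*n = Q³*n = n*Q³)
B(2919, m)/y(-2522, -2828) = (2919*(-6428)³)/(-2522 - 2828) = (2919*(-265599714752))/(-5350) = -775285567361088*(-1/5350) = 387642783680544/2675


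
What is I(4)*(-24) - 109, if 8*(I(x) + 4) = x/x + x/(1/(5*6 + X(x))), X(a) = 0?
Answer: -376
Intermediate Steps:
I(x) = -31/8 + 15*x/4 (I(x) = -4 + (x/x + x/(1/(5*6 + 0)))/8 = -4 + (1 + x/(1/(30 + 0)))/8 = -4 + (1 + x/(1/30))/8 = -4 + (1 + x*30)/8 = -4 + (1 + 30*x)/8 = -4 + (⅛ + 15*x/4) = -31/8 + 15*x/4)
I(4)*(-24) - 109 = (-31/8 + (15/4)*4)*(-24) - 109 = (-31/8 + 15)*(-24) - 109 = (89/8)*(-24) - 109 = -267 - 109 = -376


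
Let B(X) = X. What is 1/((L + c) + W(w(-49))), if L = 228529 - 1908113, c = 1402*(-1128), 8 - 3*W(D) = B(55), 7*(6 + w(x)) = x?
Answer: -3/9783167 ≈ -3.0665e-7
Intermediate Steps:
w(x) = -6 + x/7
W(D) = -47/3 (W(D) = 8/3 - ⅓*55 = 8/3 - 55/3 = -47/3)
c = -1581456
L = -1679584
1/((L + c) + W(w(-49))) = 1/((-1679584 - 1581456) - 47/3) = 1/(-3261040 - 47/3) = 1/(-9783167/3) = -3/9783167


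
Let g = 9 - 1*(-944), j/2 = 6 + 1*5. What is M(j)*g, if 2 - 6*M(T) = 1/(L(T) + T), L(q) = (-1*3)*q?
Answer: 84817/264 ≈ 321.28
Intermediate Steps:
L(q) = -3*q
j = 22 (j = 2*(6 + 1*5) = 2*(6 + 5) = 2*11 = 22)
M(T) = 1/3 + 1/(12*T) (M(T) = 1/3 - 1/(6*(-3*T + T)) = 1/3 - (-1/(2*T))/6 = 1/3 - (-1)/(12*T) = 1/3 + 1/(12*T))
g = 953 (g = 9 + 944 = 953)
M(j)*g = ((1/12)*(1 + 4*22)/22)*953 = ((1/12)*(1/22)*(1 + 88))*953 = ((1/12)*(1/22)*89)*953 = (89/264)*953 = 84817/264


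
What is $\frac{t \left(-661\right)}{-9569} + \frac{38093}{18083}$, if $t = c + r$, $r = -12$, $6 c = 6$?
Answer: $\frac{233030424}{173036227} \approx 1.3467$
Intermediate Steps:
$c = 1$ ($c = \frac{1}{6} \cdot 6 = 1$)
$t = -11$ ($t = 1 - 12 = -11$)
$\frac{t \left(-661\right)}{-9569} + \frac{38093}{18083} = \frac{\left(-11\right) \left(-661\right)}{-9569} + \frac{38093}{18083} = 7271 \left(- \frac{1}{9569}\right) + 38093 \cdot \frac{1}{18083} = - \frac{7271}{9569} + \frac{38093}{18083} = \frac{233030424}{173036227}$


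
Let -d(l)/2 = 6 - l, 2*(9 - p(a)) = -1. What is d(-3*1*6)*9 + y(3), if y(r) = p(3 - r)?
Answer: -845/2 ≈ -422.50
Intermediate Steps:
p(a) = 19/2 (p(a) = 9 - 1/2*(-1) = 9 + 1/2 = 19/2)
y(r) = 19/2
d(l) = -12 + 2*l (d(l) = -2*(6 - l) = -12 + 2*l)
d(-3*1*6)*9 + y(3) = (-12 + 2*(-3*1*6))*9 + 19/2 = (-12 + 2*(-3*6))*9 + 19/2 = (-12 + 2*(-18))*9 + 19/2 = (-12 - 36)*9 + 19/2 = -48*9 + 19/2 = -432 + 19/2 = -845/2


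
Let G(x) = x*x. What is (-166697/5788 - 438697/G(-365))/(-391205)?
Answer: 24747386061/301660640091500 ≈ 8.2037e-5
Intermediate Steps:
G(x) = x²
(-166697/5788 - 438697/G(-365))/(-391205) = (-166697/5788 - 438697/((-365)²))/(-391205) = (-166697*1/5788 - 438697/133225)*(-1/391205) = (-166697/5788 - 438697*1/133225)*(-1/391205) = (-166697/5788 - 438697/133225)*(-1/391205) = -24747386061/771106300*(-1/391205) = 24747386061/301660640091500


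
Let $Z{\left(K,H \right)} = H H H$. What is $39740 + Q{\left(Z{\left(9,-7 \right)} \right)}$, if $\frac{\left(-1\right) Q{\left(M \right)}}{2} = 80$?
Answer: $39580$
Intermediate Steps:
$Z{\left(K,H \right)} = H^{3}$ ($Z{\left(K,H \right)} = H^{2} H = H^{3}$)
$Q{\left(M \right)} = -160$ ($Q{\left(M \right)} = \left(-2\right) 80 = -160$)
$39740 + Q{\left(Z{\left(9,-7 \right)} \right)} = 39740 - 160 = 39580$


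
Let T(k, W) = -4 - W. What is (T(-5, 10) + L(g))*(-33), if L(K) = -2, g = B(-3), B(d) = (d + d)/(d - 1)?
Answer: 528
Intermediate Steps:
B(d) = 2*d/(-1 + d) (B(d) = (2*d)/(-1 + d) = 2*d/(-1 + d))
g = 3/2 (g = 2*(-3)/(-1 - 3) = 2*(-3)/(-4) = 2*(-3)*(-¼) = 3/2 ≈ 1.5000)
(T(-5, 10) + L(g))*(-33) = ((-4 - 1*10) - 2)*(-33) = ((-4 - 10) - 2)*(-33) = (-14 - 2)*(-33) = -16*(-33) = 528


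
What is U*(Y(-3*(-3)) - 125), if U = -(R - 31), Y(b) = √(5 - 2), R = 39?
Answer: 1000 - 8*√3 ≈ 986.14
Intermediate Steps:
Y(b) = √3
U = -8 (U = -(39 - 31) = -1*8 = -8)
U*(Y(-3*(-3)) - 125) = -8*(√3 - 125) = -8*(-125 + √3) = 1000 - 8*√3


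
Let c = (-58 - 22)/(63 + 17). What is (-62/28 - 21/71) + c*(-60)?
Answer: 57145/994 ≈ 57.490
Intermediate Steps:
c = -1 (c = -80/80 = -80*1/80 = -1)
(-62/28 - 21/71) + c*(-60) = (-62/28 - 21/71) - 1*(-60) = (-62*1/28 - 21*1/71) + 60 = (-31/14 - 21/71) + 60 = -2495/994 + 60 = 57145/994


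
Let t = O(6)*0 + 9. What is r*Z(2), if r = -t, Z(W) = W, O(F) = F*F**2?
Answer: -18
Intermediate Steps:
O(F) = F**3
t = 9 (t = 6**3*0 + 9 = 216*0 + 9 = 0 + 9 = 9)
r = -9 (r = -1*9 = -9)
r*Z(2) = -9*2 = -18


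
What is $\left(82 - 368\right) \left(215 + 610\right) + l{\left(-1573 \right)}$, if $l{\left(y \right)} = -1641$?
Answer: $-237591$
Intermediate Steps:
$\left(82 - 368\right) \left(215 + 610\right) + l{\left(-1573 \right)} = \left(82 - 368\right) \left(215 + 610\right) - 1641 = \left(-286\right) 825 - 1641 = -235950 - 1641 = -237591$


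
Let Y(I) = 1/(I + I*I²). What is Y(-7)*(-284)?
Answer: 142/175 ≈ 0.81143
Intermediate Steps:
Y(I) = 1/(I + I³)
Y(-7)*(-284) = -284/(-7 + (-7)³) = -284/(-7 - 343) = -284/(-350) = -1/350*(-284) = 142/175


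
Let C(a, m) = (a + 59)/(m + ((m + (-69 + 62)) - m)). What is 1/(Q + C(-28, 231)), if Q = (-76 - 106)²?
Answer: 224/7419807 ≈ 3.0189e-5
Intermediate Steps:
Q = 33124 (Q = (-182)² = 33124)
C(a, m) = (59 + a)/(-7 + m) (C(a, m) = (59 + a)/(m + ((m - 7) - m)) = (59 + a)/(m + ((-7 + m) - m)) = (59 + a)/(m - 7) = (59 + a)/(-7 + m))
1/(Q + C(-28, 231)) = 1/(33124 + (59 - 28)/(-7 + 231)) = 1/(33124 + 31/224) = 1/(7419807/224) = 224/7419807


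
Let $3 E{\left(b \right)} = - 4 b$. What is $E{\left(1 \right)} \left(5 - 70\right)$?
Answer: $\frac{260}{3} \approx 86.667$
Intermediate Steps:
$E{\left(b \right)} = - \frac{4 b}{3}$ ($E{\left(b \right)} = \frac{\left(-4\right) b}{3} = - \frac{4 b}{3}$)
$E{\left(1 \right)} \left(5 - 70\right) = \left(- \frac{4}{3}\right) 1 \left(5 - 70\right) = \left(- \frac{4}{3}\right) \left(-65\right) = \frac{260}{3}$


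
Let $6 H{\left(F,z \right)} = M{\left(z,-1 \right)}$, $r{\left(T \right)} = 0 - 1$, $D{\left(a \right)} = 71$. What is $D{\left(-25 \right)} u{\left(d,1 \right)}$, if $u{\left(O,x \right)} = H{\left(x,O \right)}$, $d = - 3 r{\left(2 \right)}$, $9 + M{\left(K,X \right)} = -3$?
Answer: $-142$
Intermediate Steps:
$M{\left(K,X \right)} = -12$ ($M{\left(K,X \right)} = -9 - 3 = -12$)
$r{\left(T \right)} = -1$
$H{\left(F,z \right)} = -2$ ($H{\left(F,z \right)} = \frac{1}{6} \left(-12\right) = -2$)
$d = 3$ ($d = \left(-3\right) \left(-1\right) = 3$)
$u{\left(O,x \right)} = -2$
$D{\left(-25 \right)} u{\left(d,1 \right)} = 71 \left(-2\right) = -142$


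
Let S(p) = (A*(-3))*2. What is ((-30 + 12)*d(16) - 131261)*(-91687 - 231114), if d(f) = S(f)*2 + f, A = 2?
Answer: 42324698717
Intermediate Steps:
S(p) = -12 (S(p) = (2*(-3))*2 = -6*2 = -12)
d(f) = -24 + f (d(f) = -12*2 + f = -24 + f)
((-30 + 12)*d(16) - 131261)*(-91687 - 231114) = ((-30 + 12)*(-24 + 16) - 131261)*(-91687 - 231114) = (-18*(-8) - 131261)*(-322801) = (144 - 131261)*(-322801) = -131117*(-322801) = 42324698717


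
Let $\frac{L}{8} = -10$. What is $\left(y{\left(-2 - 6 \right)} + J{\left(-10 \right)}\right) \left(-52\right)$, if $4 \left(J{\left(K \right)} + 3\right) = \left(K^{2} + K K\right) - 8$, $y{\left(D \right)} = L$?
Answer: $1820$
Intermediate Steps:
$L = -80$ ($L = 8 \left(-10\right) = -80$)
$y{\left(D \right)} = -80$
$J{\left(K \right)} = -5 + \frac{K^{2}}{2}$ ($J{\left(K \right)} = -3 + \frac{\left(K^{2} + K K\right) - 8}{4} = -3 + \frac{\left(K^{2} + K^{2}\right) - 8}{4} = -3 + \frac{2 K^{2} - 8}{4} = -3 + \frac{-8 + 2 K^{2}}{4} = -3 + \left(-2 + \frac{K^{2}}{2}\right) = -5 + \frac{K^{2}}{2}$)
$\left(y{\left(-2 - 6 \right)} + J{\left(-10 \right)}\right) \left(-52\right) = \left(-80 - \left(5 - \frac{\left(-10\right)^{2}}{2}\right)\right) \left(-52\right) = \left(-80 + \left(-5 + \frac{1}{2} \cdot 100\right)\right) \left(-52\right) = \left(-80 + \left(-5 + 50\right)\right) \left(-52\right) = \left(-80 + 45\right) \left(-52\right) = \left(-35\right) \left(-52\right) = 1820$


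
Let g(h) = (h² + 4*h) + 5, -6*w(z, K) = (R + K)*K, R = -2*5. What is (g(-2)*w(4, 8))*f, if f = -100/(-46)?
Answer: 400/69 ≈ 5.7971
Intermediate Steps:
R = -10
w(z, K) = -K*(-10 + K)/6 (w(z, K) = -(-10 + K)*K/6 = -K*(-10 + K)/6)
g(h) = 5 + h² + 4*h
f = 50/23 (f = -100*(-1/46) = 50/23 ≈ 2.1739)
(g(-2)*w(4, 8))*f = ((5 + (-2)² + 4*(-2))*((⅙)*8*(10 - 1*8)))*(50/23) = ((5 + 4 - 8)*((⅙)*8*(10 - 8)))*(50/23) = (1*((⅙)*8*2))*(50/23) = (1*(8/3))*(50/23) = (8/3)*(50/23) = 400/69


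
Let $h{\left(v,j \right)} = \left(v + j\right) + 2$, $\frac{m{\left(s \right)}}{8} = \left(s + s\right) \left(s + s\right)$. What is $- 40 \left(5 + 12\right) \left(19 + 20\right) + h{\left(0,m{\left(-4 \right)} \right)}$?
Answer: $-26006$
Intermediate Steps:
$m{\left(s \right)} = 32 s^{2}$ ($m{\left(s \right)} = 8 \left(s + s\right) \left(s + s\right) = 8 \cdot 2 s 2 s = 8 \cdot 4 s^{2} = 32 s^{2}$)
$h{\left(v,j \right)} = 2 + j + v$ ($h{\left(v,j \right)} = \left(j + v\right) + 2 = 2 + j + v$)
$- 40 \left(5 + 12\right) \left(19 + 20\right) + h{\left(0,m{\left(-4 \right)} \right)} = - 40 \left(5 + 12\right) \left(19 + 20\right) + \left(2 + 32 \left(-4\right)^{2} + 0\right) = - 40 \cdot 17 \cdot 39 + \left(2 + 32 \cdot 16 + 0\right) = \left(-40\right) 663 + \left(2 + 512 + 0\right) = -26520 + 514 = -26006$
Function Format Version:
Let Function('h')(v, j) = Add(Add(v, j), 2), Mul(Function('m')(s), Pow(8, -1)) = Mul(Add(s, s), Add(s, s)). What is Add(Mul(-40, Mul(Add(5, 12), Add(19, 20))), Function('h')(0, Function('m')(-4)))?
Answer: -26006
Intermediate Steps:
Function('m')(s) = Mul(32, Pow(s, 2)) (Function('m')(s) = Mul(8, Mul(Add(s, s), Add(s, s))) = Mul(8, Mul(Mul(2, s), Mul(2, s))) = Mul(8, Mul(4, Pow(s, 2))) = Mul(32, Pow(s, 2)))
Function('h')(v, j) = Add(2, j, v) (Function('h')(v, j) = Add(Add(j, v), 2) = Add(2, j, v))
Add(Mul(-40, Mul(Add(5, 12), Add(19, 20))), Function('h')(0, Function('m')(-4))) = Add(Mul(-40, Mul(Add(5, 12), Add(19, 20))), Add(2, Mul(32, Pow(-4, 2)), 0)) = Add(Mul(-40, Mul(17, 39)), Add(2, Mul(32, 16), 0)) = Add(Mul(-40, 663), Add(2, 512, 0)) = Add(-26520, 514) = -26006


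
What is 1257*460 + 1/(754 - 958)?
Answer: 117956879/204 ≈ 5.7822e+5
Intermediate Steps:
1257*460 + 1/(754 - 958) = 578220 + 1/(-204) = 578220 - 1/204 = 117956879/204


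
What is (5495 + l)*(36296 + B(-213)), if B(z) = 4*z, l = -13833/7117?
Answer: 1385650642408/7117 ≈ 1.9470e+8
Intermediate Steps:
l = -13833/7117 (l = -13833*1/7117 = -13833/7117 ≈ -1.9437)
(5495 + l)*(36296 + B(-213)) = (5495 - 13833/7117)*(36296 + 4*(-213)) = 39094082*(36296 - 852)/7117 = (39094082/7117)*35444 = 1385650642408/7117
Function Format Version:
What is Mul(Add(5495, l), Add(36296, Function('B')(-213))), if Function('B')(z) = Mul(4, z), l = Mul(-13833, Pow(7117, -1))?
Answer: Rational(1385650642408, 7117) ≈ 1.9470e+8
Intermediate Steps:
l = Rational(-13833, 7117) (l = Mul(-13833, Rational(1, 7117)) = Rational(-13833, 7117) ≈ -1.9437)
Mul(Add(5495, l), Add(36296, Function('B')(-213))) = Mul(Add(5495, Rational(-13833, 7117)), Add(36296, Mul(4, -213))) = Mul(Rational(39094082, 7117), Add(36296, -852)) = Mul(Rational(39094082, 7117), 35444) = Rational(1385650642408, 7117)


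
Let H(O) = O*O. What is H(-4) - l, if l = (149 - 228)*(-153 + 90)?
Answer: -4961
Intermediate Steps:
H(O) = O²
l = 4977 (l = -79*(-63) = 4977)
H(-4) - l = (-4)² - 1*4977 = 16 - 4977 = -4961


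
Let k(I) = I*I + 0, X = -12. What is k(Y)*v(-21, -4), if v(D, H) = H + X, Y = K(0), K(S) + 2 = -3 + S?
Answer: -400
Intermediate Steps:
K(S) = -5 + S (K(S) = -2 + (-3 + S) = -5 + S)
Y = -5 (Y = -5 + 0 = -5)
v(D, H) = -12 + H (v(D, H) = H - 12 = -12 + H)
k(I) = I² (k(I) = I² + 0 = I²)
k(Y)*v(-21, -4) = (-5)²*(-12 - 4) = 25*(-16) = -400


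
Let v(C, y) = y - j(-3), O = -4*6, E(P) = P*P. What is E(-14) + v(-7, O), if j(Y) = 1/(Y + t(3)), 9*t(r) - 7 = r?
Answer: 2933/17 ≈ 172.53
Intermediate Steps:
t(r) = 7/9 + r/9
E(P) = P**2
O = -24
j(Y) = 1/(10/9 + Y) (j(Y) = 1/(Y + (7/9 + (1/9)*3)) = 1/(Y + (7/9 + 1/3)) = 1/(Y + 10/9) = 1/(10/9 + Y))
v(C, y) = 9/17 + y (v(C, y) = y - 9/(10 + 9*(-3)) = y - 9/(10 - 27) = y - 9/(-17) = y - 9*(-1)/17 = y - 1*(-9/17) = y + 9/17 = 9/17 + y)
E(-14) + v(-7, O) = (-14)**2 + (9/17 - 24) = 196 - 399/17 = 2933/17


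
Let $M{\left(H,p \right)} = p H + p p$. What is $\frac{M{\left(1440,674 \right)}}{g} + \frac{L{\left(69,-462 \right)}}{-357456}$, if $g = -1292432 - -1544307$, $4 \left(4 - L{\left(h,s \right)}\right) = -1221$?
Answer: $\frac{2036953139489}{360136920000} \approx 5.6561$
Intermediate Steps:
$L{\left(h,s \right)} = \frac{1237}{4}$ ($L{\left(h,s \right)} = 4 - - \frac{1221}{4} = 4 + \frac{1221}{4} = \frac{1237}{4}$)
$M{\left(H,p \right)} = p^{2} + H p$ ($M{\left(H,p \right)} = H p + p^{2} = p^{2} + H p$)
$g = 251875$ ($g = -1292432 + 1544307 = 251875$)
$\frac{M{\left(1440,674 \right)}}{g} + \frac{L{\left(69,-462 \right)}}{-357456} = \frac{674 \left(1440 + 674\right)}{251875} + \frac{1237}{4 \left(-357456\right)} = 674 \cdot 2114 \cdot \frac{1}{251875} + \frac{1237}{4} \left(- \frac{1}{357456}\right) = 1424836 \cdot \frac{1}{251875} - \frac{1237}{1429824} = \frac{1424836}{251875} - \frac{1237}{1429824} = \frac{2036953139489}{360136920000}$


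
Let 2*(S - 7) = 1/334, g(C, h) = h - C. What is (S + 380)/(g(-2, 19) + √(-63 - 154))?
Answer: 775551/62792 - 36931*I*√217/62792 ≈ 12.351 - 8.664*I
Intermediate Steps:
S = 4677/668 (S = 7 + (½)/334 = 7 + (½)*(1/334) = 7 + 1/668 = 4677/668 ≈ 7.0015)
(S + 380)/(g(-2, 19) + √(-63 - 154)) = (4677/668 + 380)/((19 - 1*(-2)) + √(-63 - 154)) = 258517/(668*((19 + 2) + √(-217))) = 258517/(668*(21 + I*√217))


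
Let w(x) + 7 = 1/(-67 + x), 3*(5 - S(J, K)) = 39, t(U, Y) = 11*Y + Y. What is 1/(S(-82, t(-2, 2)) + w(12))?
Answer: -55/826 ≈ -0.066586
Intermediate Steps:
t(U, Y) = 12*Y
S(J, K) = -8 (S(J, K) = 5 - ⅓*39 = 5 - 13 = -8)
w(x) = -7 + 1/(-67 + x)
1/(S(-82, t(-2, 2)) + w(12)) = 1/(-8 + (470 - 7*12)/(-67 + 12)) = 1/(-8 + (470 - 84)/(-55)) = 1/(-8 - 1/55*386) = 1/(-8 - 386/55) = 1/(-826/55) = -55/826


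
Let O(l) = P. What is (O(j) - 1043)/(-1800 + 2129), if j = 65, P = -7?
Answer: -150/47 ≈ -3.1915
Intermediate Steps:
O(l) = -7
(O(j) - 1043)/(-1800 + 2129) = (-7 - 1043)/(-1800 + 2129) = -1050/329 = -1050*1/329 = -150/47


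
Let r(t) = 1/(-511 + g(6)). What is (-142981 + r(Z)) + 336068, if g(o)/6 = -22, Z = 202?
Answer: 124154940/643 ≈ 1.9309e+5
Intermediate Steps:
g(o) = -132 (g(o) = 6*(-22) = -132)
r(t) = -1/643 (r(t) = 1/(-511 - 132) = 1/(-643) = -1/643)
(-142981 + r(Z)) + 336068 = (-142981 - 1/643) + 336068 = -91936784/643 + 336068 = 124154940/643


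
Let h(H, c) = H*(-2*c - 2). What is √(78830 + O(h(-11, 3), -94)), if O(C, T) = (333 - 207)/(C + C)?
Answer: √152616266/44 ≈ 280.77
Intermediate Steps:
h(H, c) = H*(-2 - 2*c)
O(C, T) = 63/C (O(C, T) = 126/((2*C)) = 126*(1/(2*C)) = 63/C)
√(78830 + O(h(-11, 3), -94)) = √(78830 + 63/((-2*(-11)*(1 + 3)))) = √(78830 + 63/((-2*(-11)*4))) = √(78830 + 63/88) = √(6937103/88) = √152616266/44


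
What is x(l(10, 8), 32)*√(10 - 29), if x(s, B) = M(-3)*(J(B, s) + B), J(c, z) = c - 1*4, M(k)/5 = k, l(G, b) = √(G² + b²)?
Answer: -900*I*√19 ≈ -3923.0*I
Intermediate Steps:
M(k) = 5*k
J(c, z) = -4 + c (J(c, z) = c - 4 = -4 + c)
x(s, B) = 60 - 30*B (x(s, B) = (5*(-3))*((-4 + B) + B) = -15*(-4 + 2*B) = 60 - 30*B)
x(l(10, 8), 32)*√(10 - 29) = (60 - 30*32)*√(10 - 29) = (60 - 960)*√(-19) = -900*I*√19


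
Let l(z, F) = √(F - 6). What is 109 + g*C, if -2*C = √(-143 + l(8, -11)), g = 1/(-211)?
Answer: 109 + √(-143 + I*√17)/422 ≈ 109.0 + 0.02834*I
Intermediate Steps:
l(z, F) = √(-6 + F)
g = -1/211 ≈ -0.0047393
C = -√(-143 + I*√17)/2 (C = -√(-143 + √(-6 - 11))/2 = -√(-143 + √(-17))/2 = -√(-143 + I*√17)/2 ≈ -0.086189 - 5.9798*I)
109 + g*C = 109 - (-1)*√(-143 + I*√17)/422 = 109 + √(-143 + I*√17)/422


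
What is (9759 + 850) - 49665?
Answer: -39056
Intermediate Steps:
(9759 + 850) - 49665 = 10609 - 49665 = -39056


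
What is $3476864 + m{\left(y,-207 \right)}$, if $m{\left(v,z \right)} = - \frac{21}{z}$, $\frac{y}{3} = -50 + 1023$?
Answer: $\frac{239903623}{69} \approx 3.4769 \cdot 10^{6}$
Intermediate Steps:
$y = 2919$ ($y = 3 \left(-50 + 1023\right) = 3 \cdot 973 = 2919$)
$3476864 + m{\left(y,-207 \right)} = 3476864 - \frac{21}{-207} = 3476864 - - \frac{7}{69} = 3476864 + \frac{7}{69} = \frac{239903623}{69}$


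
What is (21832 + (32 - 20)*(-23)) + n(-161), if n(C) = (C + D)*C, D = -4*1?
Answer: 48121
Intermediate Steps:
D = -4
n(C) = C*(-4 + C) (n(C) = (C - 4)*C = (-4 + C)*C = C*(-4 + C))
(21832 + (32 - 20)*(-23)) + n(-161) = (21832 + (32 - 20)*(-23)) - 161*(-4 - 161) = (21832 + 12*(-23)) - 161*(-165) = (21832 - 276) + 26565 = 21556 + 26565 = 48121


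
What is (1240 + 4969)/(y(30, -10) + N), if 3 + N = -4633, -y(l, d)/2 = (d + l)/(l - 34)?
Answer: -6209/4626 ≈ -1.3422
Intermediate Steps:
y(l, d) = -2*(d + l)/(-34 + l) (y(l, d) = -2*(d + l)/(l - 34) = -2*(d + l)/(-34 + l))
N = -4636 (N = -3 - 4633 = -4636)
(1240 + 4969)/(y(30, -10) + N) = (1240 + 4969)/(2*(-1*(-10) - 1*30)/(-34 + 30) - 4636) = 6209/(2*(10 - 30)/(-4) - 4636) = 6209/(2*(-1/4)*(-20) - 4636) = 6209/(10 - 4636) = 6209/(-4626) = 6209*(-1/4626) = -6209/4626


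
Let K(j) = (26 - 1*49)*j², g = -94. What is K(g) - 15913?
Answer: -219141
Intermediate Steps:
K(j) = -23*j² (K(j) = (26 - 49)*j² = -23*j²)
K(g) - 15913 = -23*(-94)² - 15913 = -23*8836 - 15913 = -203228 - 15913 = -219141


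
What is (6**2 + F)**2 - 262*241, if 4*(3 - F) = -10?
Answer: -245679/4 ≈ -61420.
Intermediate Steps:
F = 11/2 (F = 3 - 1/4*(-10) = 3 + 5/2 = 11/2 ≈ 5.5000)
(6**2 + F)**2 - 262*241 = (6**2 + 11/2)**2 - 262*241 = (36 + 11/2)**2 - 63142 = (83/2)**2 - 63142 = 6889/4 - 63142 = -245679/4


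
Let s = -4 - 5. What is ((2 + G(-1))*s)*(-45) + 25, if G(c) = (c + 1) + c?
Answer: 430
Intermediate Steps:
s = -9
G(c) = 1 + 2*c (G(c) = (1 + c) + c = 1 + 2*c)
((2 + G(-1))*s)*(-45) + 25 = ((2 + (1 + 2*(-1)))*(-9))*(-45) + 25 = ((2 + (1 - 2))*(-9))*(-45) + 25 = ((2 - 1)*(-9))*(-45) + 25 = (1*(-9))*(-45) + 25 = -9*(-45) + 25 = 405 + 25 = 430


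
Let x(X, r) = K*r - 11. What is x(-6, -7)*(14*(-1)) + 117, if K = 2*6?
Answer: 1447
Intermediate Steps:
K = 12
x(X, r) = -11 + 12*r (x(X, r) = 12*r - 11 = -11 + 12*r)
x(-6, -7)*(14*(-1)) + 117 = (-11 + 12*(-7))*(14*(-1)) + 117 = (-11 - 84)*(-14) + 117 = -95*(-14) + 117 = 1330 + 117 = 1447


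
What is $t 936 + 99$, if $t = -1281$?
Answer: $-1198917$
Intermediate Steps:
$t 936 + 99 = \left(-1281\right) 936 + 99 = -1199016 + 99 = -1198917$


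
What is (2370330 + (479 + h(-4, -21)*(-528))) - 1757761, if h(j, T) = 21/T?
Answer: 613576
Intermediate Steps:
(2370330 + (479 + h(-4, -21)*(-528))) - 1757761 = (2370330 + (479 + (21/(-21))*(-528))) - 1757761 = (2370330 + (479 + (21*(-1/21))*(-528))) - 1757761 = (2370330 + (479 - 1*(-528))) - 1757761 = (2370330 + (479 + 528)) - 1757761 = (2370330 + 1007) - 1757761 = 2371337 - 1757761 = 613576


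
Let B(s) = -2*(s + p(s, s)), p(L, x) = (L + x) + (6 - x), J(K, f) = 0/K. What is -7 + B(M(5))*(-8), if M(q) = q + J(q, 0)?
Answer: 249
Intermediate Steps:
J(K, f) = 0
M(q) = q (M(q) = q + 0 = q)
p(L, x) = 6 + L
B(s) = -12 - 4*s (B(s) = -2*(s + (6 + s)) = -2*(6 + 2*s) = -12 - 4*s)
-7 + B(M(5))*(-8) = -7 + (-12 - 4*5)*(-8) = -7 + (-12 - 20)*(-8) = -7 - 32*(-8) = -7 + 256 = 249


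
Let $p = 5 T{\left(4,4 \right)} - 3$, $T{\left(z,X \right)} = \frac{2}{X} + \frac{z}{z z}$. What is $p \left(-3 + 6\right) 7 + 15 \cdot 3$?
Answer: $\frac{243}{4} \approx 60.75$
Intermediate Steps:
$T{\left(z,X \right)} = \frac{1}{z} + \frac{2}{X}$ ($T{\left(z,X \right)} = \frac{2}{X} + \frac{z}{z^{2}} = \frac{2}{X} + \frac{1}{z} = \frac{1}{z} + \frac{2}{X}$)
$p = \frac{3}{4}$ ($p = 5 \left(\frac{1}{4} + \frac{2}{4}\right) - 3 = 5 \left(\frac{1}{4} + 2 \cdot \frac{1}{4}\right) - 3 = 5 \left(\frac{1}{4} + \frac{1}{2}\right) - 3 = 5 \cdot \frac{3}{4} - 3 = \frac{15}{4} - 3 = \frac{3}{4} \approx 0.75$)
$p \left(-3 + 6\right) 7 + 15 \cdot 3 = \frac{3 \left(-3 + 6\right) 7}{4} + 15 \cdot 3 = \frac{3 \cdot 3 \cdot 7}{4} + 45 = \frac{3}{4} \cdot 21 + 45 = \frac{63}{4} + 45 = \frac{243}{4}$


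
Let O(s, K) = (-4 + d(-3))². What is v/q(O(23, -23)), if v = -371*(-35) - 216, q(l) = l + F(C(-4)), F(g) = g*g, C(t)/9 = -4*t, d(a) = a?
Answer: 12769/20785 ≈ 0.61434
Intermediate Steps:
C(t) = -36*t (C(t) = 9*(-4*t) = -36*t)
F(g) = g²
O(s, K) = 49 (O(s, K) = (-4 - 3)² = (-7)² = 49)
q(l) = 20736 + l (q(l) = l + (-36*(-4))² = l + 144² = l + 20736 = 20736 + l)
v = 12769 (v = 12985 - 216 = 12769)
v/q(O(23, -23)) = 12769/(20736 + 49) = 12769/20785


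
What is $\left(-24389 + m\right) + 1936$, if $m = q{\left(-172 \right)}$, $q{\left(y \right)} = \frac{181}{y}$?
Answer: $- \frac{3862097}{172} \approx -22454.0$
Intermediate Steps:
$m = - \frac{181}{172}$ ($m = \frac{181}{-172} = 181 \left(- \frac{1}{172}\right) = - \frac{181}{172} \approx -1.0523$)
$\left(-24389 + m\right) + 1936 = \left(-24389 - \frac{181}{172}\right) + 1936 = - \frac{4195089}{172} + 1936 = - \frac{3862097}{172}$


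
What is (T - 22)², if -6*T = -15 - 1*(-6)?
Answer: 1681/4 ≈ 420.25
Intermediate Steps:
T = 3/2 (T = -(-15 - 1*(-6))/6 = -(-15 + 6)/6 = -⅙*(-9) = 3/2 ≈ 1.5000)
(T - 22)² = (3/2 - 22)² = (-41/2)² = 1681/4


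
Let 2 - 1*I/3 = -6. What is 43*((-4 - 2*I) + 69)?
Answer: 731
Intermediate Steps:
I = 24 (I = 6 - 3*(-6) = 6 + 18 = 24)
43*((-4 - 2*I) + 69) = 43*((-4 - 2*24) + 69) = 43*((-4 - 48) + 69) = 43*(-52 + 69) = 43*17 = 731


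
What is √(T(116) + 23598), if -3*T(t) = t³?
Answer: I*√4470306/3 ≈ 704.77*I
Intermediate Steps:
T(t) = -t³/3
√(T(116) + 23598) = √(-⅓*116³ + 23598) = √(-⅓*1560896 + 23598) = √(-1560896/3 + 23598) = √(-1490102/3) = I*√4470306/3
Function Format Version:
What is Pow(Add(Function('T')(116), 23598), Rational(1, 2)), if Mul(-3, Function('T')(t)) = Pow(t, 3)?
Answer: Mul(Rational(1, 3), I, Pow(4470306, Rational(1, 2))) ≈ Mul(704.77, I)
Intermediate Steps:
Function('T')(t) = Mul(Rational(-1, 3), Pow(t, 3))
Pow(Add(Function('T')(116), 23598), Rational(1, 2)) = Pow(Add(Mul(Rational(-1, 3), Pow(116, 3)), 23598), Rational(1, 2)) = Pow(Add(Mul(Rational(-1, 3), 1560896), 23598), Rational(1, 2)) = Pow(Add(Rational(-1560896, 3), 23598), Rational(1, 2)) = Pow(Rational(-1490102, 3), Rational(1, 2)) = Mul(Rational(1, 3), I, Pow(4470306, Rational(1, 2)))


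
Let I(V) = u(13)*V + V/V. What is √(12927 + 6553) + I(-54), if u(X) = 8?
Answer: -431 + 2*√4870 ≈ -291.43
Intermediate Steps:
I(V) = 1 + 8*V (I(V) = 8*V + V/V = 8*V + 1 = 1 + 8*V)
√(12927 + 6553) + I(-54) = √(12927 + 6553) + (1 + 8*(-54)) = √19480 + (1 - 432) = 2*√4870 - 431 = -431 + 2*√4870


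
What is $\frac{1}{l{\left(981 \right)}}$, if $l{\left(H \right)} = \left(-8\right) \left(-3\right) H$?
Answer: $\frac{1}{23544} \approx 4.2474 \cdot 10^{-5}$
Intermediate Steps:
$l{\left(H \right)} = 24 H$
$\frac{1}{l{\left(981 \right)}} = \frac{1}{24 \cdot 981} = \frac{1}{23544}$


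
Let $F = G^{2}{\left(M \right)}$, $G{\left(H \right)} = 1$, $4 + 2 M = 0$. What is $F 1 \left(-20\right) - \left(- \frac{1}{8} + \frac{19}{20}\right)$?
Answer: $- \frac{833}{40} \approx -20.825$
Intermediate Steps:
$M = -2$ ($M = -2 + \frac{1}{2} \cdot 0 = -2 + 0 = -2$)
$F = 1$ ($F = 1^{2} = 1$)
$F 1 \left(-20\right) - \left(- \frac{1}{8} + \frac{19}{20}\right) = 1 \cdot 1 \left(-20\right) - \left(- \frac{1}{8} + \frac{19}{20}\right) = 1 \left(-20\right) - \frac{33}{40} = -20 + \left(- \frac{19}{20} + \frac{1}{8}\right) = -20 - \frac{33}{40} = - \frac{833}{40}$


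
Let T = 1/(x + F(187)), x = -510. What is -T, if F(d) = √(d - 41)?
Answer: 255/129977 + √146/259954 ≈ 0.0020084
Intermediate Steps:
F(d) = √(-41 + d)
T = 1/(-510 + √146) (T = 1/(-510 + √(-41 + 187)) = 1/(-510 + √146) ≈ -0.0020084)
-T = -(-255/129977 - √146/259954) = 255/129977 + √146/259954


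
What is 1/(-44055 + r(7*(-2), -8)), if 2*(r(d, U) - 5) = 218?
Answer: -1/43941 ≈ -2.2758e-5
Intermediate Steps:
r(d, U) = 114 (r(d, U) = 5 + (½)*218 = 5 + 109 = 114)
1/(-44055 + r(7*(-2), -8)) = 1/(-44055 + 114) = 1/(-43941) = -1/43941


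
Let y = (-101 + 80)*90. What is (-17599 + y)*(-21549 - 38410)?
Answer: 1168540951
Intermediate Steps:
y = -1890 (y = -21*90 = -1890)
(-17599 + y)*(-21549 - 38410) = (-17599 - 1890)*(-21549 - 38410) = -19489*(-59959) = 1168540951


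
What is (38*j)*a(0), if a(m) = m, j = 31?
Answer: 0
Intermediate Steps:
(38*j)*a(0) = (38*31)*0 = 1178*0 = 0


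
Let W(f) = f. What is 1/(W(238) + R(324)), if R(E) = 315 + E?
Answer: 1/877 ≈ 0.0011403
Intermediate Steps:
1/(W(238) + R(324)) = 1/(238 + (315 + 324)) = 1/(238 + 639) = 1/877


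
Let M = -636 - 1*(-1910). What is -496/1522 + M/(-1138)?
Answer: -625869/433009 ≈ -1.4454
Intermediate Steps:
M = 1274 (M = -636 + 1910 = 1274)
-496/1522 + M/(-1138) = -496/1522 + 1274/(-1138) = -496*1/1522 + 1274*(-1/1138) = -248/761 - 637/569 = -625869/433009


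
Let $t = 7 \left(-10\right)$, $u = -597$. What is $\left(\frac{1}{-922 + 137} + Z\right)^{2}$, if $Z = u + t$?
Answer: $\frac{274152771216}{616225} \approx 4.4489 \cdot 10^{5}$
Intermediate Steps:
$t = -70$
$Z = -667$ ($Z = -597 - 70 = -667$)
$\left(\frac{1}{-922 + 137} + Z\right)^{2} = \left(\frac{1}{-922 + 137} - 667\right)^{2} = \left(\frac{1}{-785} - 667\right)^{2} = \left(- \frac{1}{785} - 667\right)^{2} = \left(- \frac{523596}{785}\right)^{2} = \frac{274152771216}{616225}$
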